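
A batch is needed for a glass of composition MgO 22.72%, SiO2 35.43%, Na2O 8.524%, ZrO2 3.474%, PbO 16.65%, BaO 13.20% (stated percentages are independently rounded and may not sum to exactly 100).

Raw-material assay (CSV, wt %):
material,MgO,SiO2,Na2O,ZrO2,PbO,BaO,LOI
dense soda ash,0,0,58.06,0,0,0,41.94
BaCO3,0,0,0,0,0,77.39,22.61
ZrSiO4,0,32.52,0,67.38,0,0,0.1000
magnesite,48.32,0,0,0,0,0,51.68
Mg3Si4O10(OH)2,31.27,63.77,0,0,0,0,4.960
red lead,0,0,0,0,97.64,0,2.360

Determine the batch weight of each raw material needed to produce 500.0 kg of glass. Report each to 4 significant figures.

Mid-chain values appear rounded to 4 significant digits in the working; all internal work keeps full precision throughout; a single rounding yields every reported figure; all derived quantities, including six oxide percentages, ignition loss, glass mass, the totals, yield, are computed starting from the weights for 500.0 kg of glass in exact precision, as they appear in problem or answer.
Target masses of each oxide per 500.0 kg glass:
  MgO: 22.72% × 500.0 = 113.6 kg
  SiO2: 35.43% × 500.0 = 177.2 kg
  Na2O: 8.524% × 500.0 = 42.62 kg
  ZrO2: 3.474% × 500.0 = 17.37 kg
  PbO: 16.65% × 500.0 = 83.25 kg
  BaO: 13.20% × 500.0 = 66.00 kg
Mass-balance tally per oxide working from each reported weight, per the basis as stated (oxide sums agree with the targets within answer rounding):
  MgO: 63.83·0.4832 + 264.6·0.3127 = 113.6 kg (target 113.6 kg)
  SiO2: 25.78·0.3252 + 264.6·0.6377 = 177.1 kg (target 177.2 kg)
  Na2O: 73.41·0.5806 = 42.62 kg (target 42.62 kg)
  ZrO2: 25.78·0.6738 = 17.37 kg (target 17.37 kg)
  PbO: 85.26·0.9764 = 83.25 kg (target 83.25 kg)
  BaO: 85.28·0.7739 = 66.00 kg (target 66.00 kg)
Auditing the glass mass value: whole batch net of LOI = 499.9 kg (oxide target masses add up to 500.0 kg; with the basis standing at 500.0 kg — differing by rounding only).
Batch total: Σ batch = 598.2 kg; the LOI term Σ batch·LOI equals 98.22 kg; glass ÷ batch gives a yield of 83.58%.

Batch per 500.0 kg glass:
  dense soda ash: 73.41 kg
  BaCO3: 85.28 kg
  ZrSiO4: 25.78 kg
  magnesite: 63.83 kg
  Mg3Si4O10(OH)2: 264.6 kg
  red lead: 85.26 kg
Total batch = 598.2 kg; LOI loss = 98.22 kg; yield = 83.58%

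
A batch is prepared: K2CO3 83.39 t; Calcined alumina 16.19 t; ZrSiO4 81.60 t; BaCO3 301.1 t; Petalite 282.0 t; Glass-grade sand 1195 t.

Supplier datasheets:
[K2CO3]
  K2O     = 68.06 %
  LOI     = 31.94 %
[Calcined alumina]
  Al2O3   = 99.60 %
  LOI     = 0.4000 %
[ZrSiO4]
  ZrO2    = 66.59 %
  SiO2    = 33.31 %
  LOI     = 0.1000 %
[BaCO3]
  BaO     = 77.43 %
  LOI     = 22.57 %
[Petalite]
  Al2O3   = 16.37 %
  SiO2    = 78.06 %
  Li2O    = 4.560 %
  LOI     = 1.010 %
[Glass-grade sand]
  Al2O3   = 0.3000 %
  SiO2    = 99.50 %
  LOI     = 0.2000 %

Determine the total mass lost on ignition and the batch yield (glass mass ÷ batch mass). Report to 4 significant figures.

Values along the way are shown (rounded to 4 significant digits) as written — every computation carries exact precision through every step; every reported figure carries a single rounding — derived quantities are recomputed at full float precision (the totals, yield, the six compositions, net glass mass, LOI) starting from the weights on 1859 t of glass, as they appear in question or answer.
Per-material ignition loss:
  K2CO3: 83.39 × 0.3194 = 26.63 t
  Calcined alumina: 16.19 × 0.004000 = 0.06476 t
  ZrSiO4: 81.60 × 0.001000 = 0.08160 t
  BaCO3: 301.1 × 0.2257 = 67.96 t
  Petalite: 282.0 × 0.01010 = 2.848 t
  Glass-grade sand: 1195 × 0.002000 = 2.390 t
Total LOI = 99.98 t
Glass = batch − LOI = 1959 − 99.98 = 1859 t

LOI loss = 99.98 t; glass = 1859 t; yield = 94.90%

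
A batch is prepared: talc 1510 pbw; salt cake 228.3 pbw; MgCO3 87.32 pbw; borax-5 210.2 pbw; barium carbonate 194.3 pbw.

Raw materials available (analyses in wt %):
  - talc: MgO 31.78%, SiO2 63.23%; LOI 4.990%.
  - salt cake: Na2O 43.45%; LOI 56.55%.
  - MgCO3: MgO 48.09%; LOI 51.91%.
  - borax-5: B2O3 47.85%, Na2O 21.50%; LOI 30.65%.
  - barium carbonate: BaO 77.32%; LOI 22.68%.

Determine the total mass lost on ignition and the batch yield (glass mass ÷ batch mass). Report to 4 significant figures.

Working values appear rounded off to 4 significant digits in the working. The working math keeps full float precision end to end — a single rounding completes every reported result; derived quantities are carried in full float precision (yield, the totals, ignition loss, five oxide percentages, glass mass) using the weight values for 1872 pbw of glass, as given in either problem or answer.
Each material's LOI contribution:
  talc: 1510 × 0.04990 = 75.35 pbw
  salt cake: 228.3 × 0.5655 = 129.1 pbw
  MgCO3: 87.32 × 0.5191 = 45.33 pbw
  borax-5: 210.2 × 0.3065 = 64.43 pbw
  barium carbonate: 194.3 × 0.2268 = 44.07 pbw
Total LOI = 358.3 pbw
Glass = batch − LOI = 2230 − 358.3 = 1872 pbw

LOI loss = 358.3 pbw; glass = 1872 pbw; yield = 83.93%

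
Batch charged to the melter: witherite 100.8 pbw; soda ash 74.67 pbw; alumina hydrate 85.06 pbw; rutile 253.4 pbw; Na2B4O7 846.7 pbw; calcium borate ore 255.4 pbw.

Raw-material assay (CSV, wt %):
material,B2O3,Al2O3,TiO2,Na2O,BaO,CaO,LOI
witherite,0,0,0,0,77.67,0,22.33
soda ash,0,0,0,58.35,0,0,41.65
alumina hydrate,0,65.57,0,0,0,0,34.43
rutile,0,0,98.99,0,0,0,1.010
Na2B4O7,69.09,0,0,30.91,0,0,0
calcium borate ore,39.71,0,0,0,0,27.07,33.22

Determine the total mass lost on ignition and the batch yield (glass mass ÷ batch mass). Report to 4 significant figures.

LOI loss = 170.3 pbw; glass = 1446 pbw; yield = 89.46%

Values along the way are displayed, rounded to four significant figures, between the steps. All internal work holds exact precision throughout; every reported result sees exactly one rounding; the derived quantities (six oxide percentages, the totals, yield, net glass mass, ignition loss) are carried using the weight values per 1446 pbw of glass at full precision, as set out in the problem or answer text.
Each material's LOI contribution:
  witherite: 100.8 × 0.2233 = 22.51 pbw
  soda ash: 74.67 × 0.4165 = 31.10 pbw
  alumina hydrate: 85.06 × 0.3443 = 29.29 pbw
  rutile: 253.4 × 0.01010 = 2.559 pbw
  Na2B4O7: 846.7 × 0 = 0 pbw
  calcium borate ore: 255.4 × 0.3322 = 84.84 pbw
Total LOI = 170.3 pbw
Glass = batch − LOI = 1616 − 170.3 = 1446 pbw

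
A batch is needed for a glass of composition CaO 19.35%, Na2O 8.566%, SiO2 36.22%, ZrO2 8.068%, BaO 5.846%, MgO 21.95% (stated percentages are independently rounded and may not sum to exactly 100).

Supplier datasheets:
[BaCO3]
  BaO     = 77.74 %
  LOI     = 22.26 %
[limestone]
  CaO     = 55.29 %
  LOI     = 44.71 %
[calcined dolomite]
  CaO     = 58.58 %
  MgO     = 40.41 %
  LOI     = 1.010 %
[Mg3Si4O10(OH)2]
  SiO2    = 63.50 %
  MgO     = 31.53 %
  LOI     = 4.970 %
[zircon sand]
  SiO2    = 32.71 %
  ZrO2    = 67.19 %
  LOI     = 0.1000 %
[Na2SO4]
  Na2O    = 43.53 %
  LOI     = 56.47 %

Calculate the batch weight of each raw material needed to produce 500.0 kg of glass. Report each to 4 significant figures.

Rounding to four significant digits applies to every in-between result as printed. Each numeric step holds exact precision through the solve; a single rounding finalizes each reported figure — all derived quantities (glass mass, totals, ignition loss, yield, six oxide percentages) are carried at exact precision from the batch weights for 500.0 kg of glass exactly as printed in the problem or answer text.
Per-oxide target masses for 500.0 kg glass:
  CaO: 19.35% × 500.0 = 96.75 kg
  Na2O: 8.566% × 500.0 = 42.83 kg
  SiO2: 36.22% × 500.0 = 181.1 kg
  ZrO2: 8.068% × 500.0 = 40.34 kg
  BaO: 5.846% × 500.0 = 29.23 kg
  MgO: 21.95% × 500.0 = 109.8 kg
Checking each oxide sum applying the batch weights above, relative to the basis at hand (oxide sums agree with the targets net of answer rounding effects):
  CaO: 97.43·0.5529 + 73.20·0.5858 = 96.75 kg (target 96.75 kg)
  Na2O: 98.39·0.4353 = 42.83 kg (target 42.83 kg)
  SiO2: 254.3·0.6350 + 60.04·0.3271 = 181.1 kg (target 181.1 kg)
  ZrO2: 60.04·0.6719 = 40.34 kg (target 40.34 kg)
  BaO: 37.60·0.7774 = 29.23 kg (target 29.23 kg)
  MgO: 73.20·0.4041 + 254.3·0.3153 = 109.8 kg (target 109.8 kg)
The glass-mass cross-check: Σ batch − LOI loss = 500.0 kg (the targets, summed, come to 500.0 kg; versus the stated basis of 500.0 kg — rounding explains the deltas).
Batch total: Σ batch = 621.0 kg; LOI removed, Σ of batch·LOI: 120.9 kg; glass ÷ batch gives a yield of 80.53%.

Batch per 500.0 kg glass:
  BaCO3: 37.60 kg
  limestone: 97.43 kg
  calcined dolomite: 73.20 kg
  Mg3Si4O10(OH)2: 254.3 kg
  zircon sand: 60.04 kg
  Na2SO4: 98.39 kg
Total batch = 621.0 kg; LOI loss = 120.9 kg; yield = 80.53%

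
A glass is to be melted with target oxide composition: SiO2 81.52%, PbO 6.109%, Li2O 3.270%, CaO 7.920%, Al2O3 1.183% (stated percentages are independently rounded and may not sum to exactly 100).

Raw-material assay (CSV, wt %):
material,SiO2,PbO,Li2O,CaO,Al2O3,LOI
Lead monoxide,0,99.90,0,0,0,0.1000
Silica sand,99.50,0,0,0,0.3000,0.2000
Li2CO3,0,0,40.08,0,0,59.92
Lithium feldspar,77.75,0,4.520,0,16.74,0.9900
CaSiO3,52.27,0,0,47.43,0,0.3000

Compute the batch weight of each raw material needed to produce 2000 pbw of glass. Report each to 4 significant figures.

Batch per 2000 pbw glass:
  Lead monoxide: 122.3 pbw
  Silica sand: 1372 pbw
  Li2CO3: 150.0 pbw
  Lithium feldspar: 116.8 pbw
  CaSiO3: 334.0 pbw
Total batch = 2095 pbw; LOI loss = 94.90 pbw; yield = 95.47%

The intermediate values are displayed, rounded to four significant digits, in the working. Each numeric step keeps full float precision in all steps — each reported number is rounded just once. Derived quantities (the five compositions, totals, net glass mass, LOI, yield) are rebuilt starting from the weights for 2000 pbw of glass in exact precision as given in problem or answer.
The oxide mass targets at 2000 pbw glass:
  SiO2: 81.52% × 2000 = 1630 pbw
  PbO: 6.109% × 2000 = 122.2 pbw
  Li2O: 3.270% × 2000 = 65.40 pbw
  CaO: 7.920% × 2000 = 158.4 pbw
  Al2O3: 1.183% × 2000 = 23.66 pbw
Sums-versus-targets review using the reported weights, on the stated basis (each sum matches its target mass net of answer rounding effects):
  SiO2: 1372·0.9950 + 116.8·0.7775 + 334.0·0.5227 = 1631 pbw (target 1630 pbw)
  PbO: 122.3·0.9990 = 122.2 pbw (target 122.2 pbw)
  Li2O: 150.0·0.4008 + 116.8·0.04520 = 65.40 pbw (target 65.40 pbw)
  CaO: 334.0·0.4743 = 158.4 pbw (target 158.4 pbw)
  Al2O3: 1372·0.003000 + 116.8·0.1674 = 23.67 pbw (target 23.66 pbw)
Consistency of the glass mass: total charge less LOI = 2000 pbw (the Σ of target masses is 2000 pbw; with the basis standing at 2000 pbw — a pure rounding effect).
Adding the batch up: Σ batch = 2095 pbw; ignition loss, Σ(batch × LOI) = 94.90 pbw; yield, glass over the total, = 95.47%.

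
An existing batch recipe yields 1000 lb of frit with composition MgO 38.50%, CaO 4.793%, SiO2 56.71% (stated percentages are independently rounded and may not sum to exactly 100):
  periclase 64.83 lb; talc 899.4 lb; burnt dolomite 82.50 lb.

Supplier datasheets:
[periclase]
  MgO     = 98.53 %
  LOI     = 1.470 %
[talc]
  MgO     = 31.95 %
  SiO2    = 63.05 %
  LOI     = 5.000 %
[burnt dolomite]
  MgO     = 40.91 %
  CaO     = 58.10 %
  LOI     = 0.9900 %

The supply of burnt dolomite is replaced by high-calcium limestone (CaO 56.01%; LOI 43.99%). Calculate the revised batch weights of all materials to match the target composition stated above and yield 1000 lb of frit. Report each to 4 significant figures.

Revised batch per 1000 lb frit:
  periclase: 99.08 lb
  talc: 899.4 lb
  high-calcium limestone: 85.57 lb
Total batch = 1084 lb; LOI loss = 84.07 lb

All arithmetic carries full float precision at all times. Intermediates are shown rounded to 4 significant figures in the printout. Every reported number undergoes a single rounding — all derived quantities are recomputed from the batch weights for 1000 lb of glass at exact precision (ignition loss, the yield, totals, net glass mass, the three compositions), as set out in either problem or answer.
The oxide mass targets at 1000 lb frit:
  MgO: 38.50% × 1000 = 385.0 lb
  CaO: 4.793% × 1000 = 47.93 lb
  SiO2: 56.71% × 1000 = 567.1 lb
A balance pass over the oxides, with the batch weights as given, under the basis named above (sums match the target masses up to rounding of the answer):
  MgO: 99.08·0.9853 + 899.4·0.3195 = 385.0 lb (target 385.0 lb)
  CaO: 85.57·0.5601 = 47.93 lb (target 47.93 lb)
  SiO2: 899.4·0.6305 = 567.1 lb (target 567.1 lb)
Glass mass check: whole batch net of LOI = 1000 lb (targets for the oxides total 1000 lb; against the stated basis, 1000 lb — deltas are rounding alone).
Summing the batch: Σ batch = 1084 lb; LOI removed, Σ of batch·LOI: 84.07 lb; yield, glass over the total, = 92.24%.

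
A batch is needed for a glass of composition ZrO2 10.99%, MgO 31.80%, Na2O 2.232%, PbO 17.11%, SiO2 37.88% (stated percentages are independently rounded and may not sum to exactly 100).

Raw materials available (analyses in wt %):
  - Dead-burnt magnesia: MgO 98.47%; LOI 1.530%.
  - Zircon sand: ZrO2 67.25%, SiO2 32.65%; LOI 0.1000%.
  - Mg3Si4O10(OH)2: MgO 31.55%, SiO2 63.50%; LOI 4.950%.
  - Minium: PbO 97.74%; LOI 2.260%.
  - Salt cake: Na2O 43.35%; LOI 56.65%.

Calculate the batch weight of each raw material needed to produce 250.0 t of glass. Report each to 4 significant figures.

Full precision is kept at all times. In-progress results are printed, rounded to four significant digits, when written out; each reported figure takes just one rounding. All derived quantities, including the five compositions, the yield, glass mass, ignition loss, the totals, are re-derived from the batch weights at 250.0 t of glass in exact precision as quoted within the problem or answer text.
Target oxide masses per 250.0 t glass:
  ZrO2: 10.99% × 250.0 = 27.48 t
  MgO: 31.80% × 250.0 = 79.50 t
  Na2O: 2.232% × 250.0 = 5.580 t
  PbO: 17.11% × 250.0 = 42.78 t
  SiO2: 37.88% × 250.0 = 94.70 t
Verifying the oxide balance applying the batch weights above, versus the basis set out (delivered sums recover each target exact up to rounding of places):
  ZrO2: 40.86·0.6725 = 27.48 t (target 27.48 t)
  MgO: 39.68·0.9847 + 128.1·0.3155 = 79.49 t (target 79.50 t)
  Na2O: 12.87·0.4335 = 5.579 t (target 5.580 t)
  PbO: 43.76·0.9774 = 42.77 t (target 42.78 t)
  SiO2: 40.86·0.3265 + 128.1·0.6350 = 94.68 t (target 94.70 t)
Glass-mass bookkeeping: whole batch net of LOI = 250.0 t (the targets, summed, come to 250.0 t; versus the stated basis of 250.0 t — a pure rounding effect).
Summing the batch: Σ batch = 265.3 t; ignition loss, Σ(batch × LOI) = 15.27 t; the yield ratio, glass ÷ batch: 94.24%.

Batch per 250.0 t glass:
  Dead-burnt magnesia: 39.68 t
  Zircon sand: 40.86 t
  Mg3Si4O10(OH)2: 128.1 t
  Minium: 43.76 t
  Salt cake: 12.87 t
Total batch = 265.3 t; LOI loss = 15.27 t; yield = 94.24%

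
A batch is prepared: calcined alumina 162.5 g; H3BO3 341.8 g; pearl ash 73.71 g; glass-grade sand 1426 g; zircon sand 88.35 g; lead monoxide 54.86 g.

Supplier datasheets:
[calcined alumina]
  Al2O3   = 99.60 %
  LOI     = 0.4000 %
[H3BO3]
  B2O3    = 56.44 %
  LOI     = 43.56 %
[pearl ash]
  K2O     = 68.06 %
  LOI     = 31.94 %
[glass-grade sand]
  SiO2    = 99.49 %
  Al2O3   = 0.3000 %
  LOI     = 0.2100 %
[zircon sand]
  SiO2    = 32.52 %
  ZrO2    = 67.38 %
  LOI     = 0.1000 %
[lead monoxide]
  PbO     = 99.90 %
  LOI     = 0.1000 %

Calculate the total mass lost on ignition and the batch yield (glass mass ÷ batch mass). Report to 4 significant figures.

LOI loss = 176.2 g; glass = 1971 g; yield = 91.79%

Each numeric step keeps full precision in every operation — intermediates appear rounded to 4 significant figures in the working; exactly one rounding lands on each reported number. The derived quantities, which include totals, six oxide percentages, the yield, net glass mass, ignition loss, are computed in exact precision, as they appear in either problem or answer, from the batch weights per 1971 g of glass.
Per-material ignition loss:
  calcined alumina: 162.5 × 0.004000 = 0.6500 g
  H3BO3: 341.8 × 0.4356 = 148.9 g
  pearl ash: 73.71 × 0.3194 = 23.54 g
  glass-grade sand: 1426 × 0.002100 = 2.995 g
  zircon sand: 88.35 × 0.001000 = 0.08835 g
  lead monoxide: 54.86 × 0.001000 = 0.05486 g
Total LOI = 176.2 g
Glass = batch − LOI = 2147 − 176.2 = 1971 g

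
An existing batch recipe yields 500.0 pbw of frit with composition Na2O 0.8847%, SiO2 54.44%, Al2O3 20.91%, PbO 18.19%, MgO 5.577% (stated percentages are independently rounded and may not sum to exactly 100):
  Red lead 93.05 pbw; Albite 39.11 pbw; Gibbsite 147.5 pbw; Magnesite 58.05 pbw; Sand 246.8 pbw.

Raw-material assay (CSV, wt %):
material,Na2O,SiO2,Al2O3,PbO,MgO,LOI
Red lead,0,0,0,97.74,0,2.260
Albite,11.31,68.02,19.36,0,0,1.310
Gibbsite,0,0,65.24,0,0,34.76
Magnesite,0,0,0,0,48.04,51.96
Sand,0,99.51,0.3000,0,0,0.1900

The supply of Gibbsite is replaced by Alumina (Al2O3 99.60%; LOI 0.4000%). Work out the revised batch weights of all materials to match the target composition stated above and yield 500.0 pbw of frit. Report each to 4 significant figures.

Revised batch per 500.0 pbw frit:
  Red lead: 93.05 pbw
  Albite: 39.11 pbw
  Alumina: 96.62 pbw
  Magnesite: 58.05 pbw
  Sand: 246.8 pbw
Total batch = 533.6 pbw; LOI loss = 33.63 pbw

The working math holds full float precision in every operation — intermediates are displayed rounded off to 4 significant digits within the worked lines — a single rounding completes each reported number; the derived quantities, which include the yield, the totals, the five compositions, ignition loss, net glass mass, are carried at full precision, as written in the question or the answer, from the weighed amounts per 500.0 pbw of glass.
Oxide-by-oxide targets in 500.0 pbw frit:
  Na2O: 0.8847% × 500.0 = 4.424 pbw
  SiO2: 54.44% × 500.0 = 272.2 pbw
  Al2O3: 20.91% × 500.0 = 104.6 pbw
  PbO: 18.19% × 500.0 = 90.95 pbw
  MgO: 5.577% × 500.0 = 27.88 pbw
Balance tally, oxide-wise, working from each reported weight, versus the basis set out (sums match the target masses inside rounding margins):
  Na2O: 39.11·0.1131 = 4.423 pbw (target 4.424 pbw)
  SiO2: 39.11·0.6802 + 246.8·0.9951 = 272.2 pbw (target 272.2 pbw)
  Al2O3: 39.11·0.1936 + 96.62·0.9960 + 246.8·0.003000 = 104.5 pbw (target 104.6 pbw)
  PbO: 93.05·0.9774 = 90.95 pbw (target 90.95 pbw)
  MgO: 58.05·0.4804 = 27.89 pbw (target 27.88 pbw)
Glass-mass sanity pass: batch Σ − ignition loss = 500.0 pbw (targets for the oxides total 500.0 pbw; with the basis standing at 500.0 pbw — deltas are rounding alone).
Summing the batch: Σ batch = 533.6 pbw; the LOI term Σ batch·LOI equals 33.63 pbw; the yield ratio, glass ÷ batch: 93.70%.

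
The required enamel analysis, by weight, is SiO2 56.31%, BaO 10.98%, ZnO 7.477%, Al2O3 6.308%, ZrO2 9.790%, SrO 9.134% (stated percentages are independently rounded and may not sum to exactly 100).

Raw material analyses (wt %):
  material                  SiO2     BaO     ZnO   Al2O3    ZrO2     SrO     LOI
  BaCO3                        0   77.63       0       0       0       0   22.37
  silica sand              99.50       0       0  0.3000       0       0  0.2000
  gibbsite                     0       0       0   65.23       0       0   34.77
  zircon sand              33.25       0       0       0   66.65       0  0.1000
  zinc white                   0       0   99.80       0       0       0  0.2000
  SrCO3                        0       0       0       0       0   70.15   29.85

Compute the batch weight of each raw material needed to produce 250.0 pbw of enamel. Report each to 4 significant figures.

Batch per 250.0 pbw enamel:
  BaCO3: 35.36 pbw
  silica sand: 129.2 pbw
  gibbsite: 23.58 pbw
  zircon sand: 36.72 pbw
  zinc white: 18.73 pbw
  SrCO3: 32.55 pbw
Total batch = 276.1 pbw; LOI loss = 26.16 pbw; yield = 90.53%

Intermediates are displayed rounded off to 4 significant digits within the worked lines; every computation holds full precision in every operation — each reported number sees exactly one rounding — all derived quantities, which include the six compositions, totals, yield, LOI, glass mass, are recomputed at exact precision, as written in the question or the answer, starting from the weights per 250.0 pbw of glass.
Target masses of each oxide per 250.0 pbw enamel:
  SiO2: 56.31% × 250.0 = 140.8 pbw
  BaO: 10.98% × 250.0 = 27.45 pbw
  ZnO: 7.477% × 250.0 = 18.69 pbw
  Al2O3: 6.308% × 250.0 = 15.77 pbw
  ZrO2: 9.790% × 250.0 = 24.48 pbw
  SrO: 9.134% × 250.0 = 22.84 pbw
Balance tally, oxide-wise, given the weights on record, under the basis named above (target by target, the sums agree exact up to rounding of places):
  SiO2: 129.2·0.9950 + 36.72·0.3325 = 140.8 pbw (target 140.8 pbw)
  BaO: 35.36·0.7763 = 27.45 pbw (target 27.45 pbw)
  ZnO: 18.73·0.9980 = 18.69 pbw (target 18.69 pbw)
  Al2O3: 129.2·0.003000 + 23.58·0.6523 = 15.77 pbw (target 15.77 pbw)
  ZrO2: 36.72·0.6665 = 24.47 pbw (target 24.48 pbw)
  SrO: 32.55·0.7015 = 22.83 pbw (target 22.84 pbw)
Glass-mass sanity pass: whole batch net of LOI = 250.0 pbw (per-oxide target masses sum to 250.0 pbw; the stated basis being 250.0 pbw — any gap is answer rounding).
Batch total: Σ batch = 276.1 pbw; ignition loss, Σ(batch × LOI) = 26.16 pbw; yield, glass over the total, = 90.53%.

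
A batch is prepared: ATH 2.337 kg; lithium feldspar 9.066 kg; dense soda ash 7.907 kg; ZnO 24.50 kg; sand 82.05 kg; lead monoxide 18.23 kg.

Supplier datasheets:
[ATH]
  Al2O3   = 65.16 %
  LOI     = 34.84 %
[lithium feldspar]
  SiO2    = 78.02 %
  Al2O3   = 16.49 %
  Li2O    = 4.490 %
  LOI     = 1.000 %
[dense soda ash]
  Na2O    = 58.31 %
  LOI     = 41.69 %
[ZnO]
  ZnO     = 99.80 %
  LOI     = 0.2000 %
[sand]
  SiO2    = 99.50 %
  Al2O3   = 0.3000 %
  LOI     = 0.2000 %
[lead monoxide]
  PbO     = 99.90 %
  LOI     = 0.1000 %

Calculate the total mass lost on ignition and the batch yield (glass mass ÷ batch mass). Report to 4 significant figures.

The whole derivation maintains exact precision end to end — values along the way are shown, rounded to 4 significant figures, alongside each step; every reported number includes exactly one rounding — the derived quantities are computed from the weighed amounts on 139.7 kg of glass at full float precision (LOI, yield, six oxide percentages, totals, glass mass), as written in question or answer.
Ignition loss by material:
  ATH: 2.337 × 0.3484 = 0.8142 kg
  lithium feldspar: 9.066 × 0.01000 = 0.09066 kg
  dense soda ash: 7.907 × 0.4169 = 3.296 kg
  ZnO: 24.50 × 0.002000 = 0.04900 kg
  sand: 82.05 × 0.002000 = 0.1641 kg
  lead monoxide: 18.23 × 0.001000 = 0.01823 kg
Total LOI = 4.433 kg
Glass = batch − LOI = 144.1 − 4.433 = 139.7 kg

LOI loss = 4.433 kg; glass = 139.7 kg; yield = 96.92%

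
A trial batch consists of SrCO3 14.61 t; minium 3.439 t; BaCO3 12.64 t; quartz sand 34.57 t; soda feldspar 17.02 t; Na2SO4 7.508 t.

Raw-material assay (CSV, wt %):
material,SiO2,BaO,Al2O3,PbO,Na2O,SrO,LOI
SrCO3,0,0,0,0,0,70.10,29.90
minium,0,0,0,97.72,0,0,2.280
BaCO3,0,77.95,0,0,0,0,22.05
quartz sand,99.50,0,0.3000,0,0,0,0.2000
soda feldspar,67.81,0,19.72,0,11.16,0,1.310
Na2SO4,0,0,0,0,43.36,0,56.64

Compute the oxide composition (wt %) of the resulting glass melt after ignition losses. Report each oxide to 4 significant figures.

Full precision is kept in all steps — values along the way are shown, with 4-significant-figure rounding, at each printed step; each reported result takes a single rounding; the derived quantities are re-derived from the weighed amounts at 78.01 t of glass in full float precision (the totals, six oxide percentages, yield, glass mass, ignition loss), exactly as printed in problem or answer.
Per-oxide mass from batch:
  SiO2: 34.57·0.9950 + 17.02·0.6781 = 45.94 t
  BaO: 12.64·0.7795 = 9.853 t
  Al2O3: 34.57·0.003000 + 17.02·0.1972 = 3.460 t
  PbO: 3.439·0.9772 = 3.361 t
  Na2O: 17.02·0.1116 + 7.508·0.4336 = 5.155 t
  SrO: 14.61·0.7010 = 10.24 t
LOI: 14.61·0.2990 + 3.439·0.02280 + 12.64·0.2205 + 34.57·0.002000 + 17.02·0.01310 + 7.508·0.5664 = 11.78 t
The glass mass, total less LOI, = 89.79 − 11.78 = 78.01 t (consistent with Σ oxide mass)
wt %: oxide over glass, times 100

Glass mass = 78.01 t (batch 89.79 − LOI 11.78).
Composition: SiO2 58.89%, BaO 12.63%, Al2O3 4.435%, PbO 4.308%, Na2O 6.608%, SrO 13.13%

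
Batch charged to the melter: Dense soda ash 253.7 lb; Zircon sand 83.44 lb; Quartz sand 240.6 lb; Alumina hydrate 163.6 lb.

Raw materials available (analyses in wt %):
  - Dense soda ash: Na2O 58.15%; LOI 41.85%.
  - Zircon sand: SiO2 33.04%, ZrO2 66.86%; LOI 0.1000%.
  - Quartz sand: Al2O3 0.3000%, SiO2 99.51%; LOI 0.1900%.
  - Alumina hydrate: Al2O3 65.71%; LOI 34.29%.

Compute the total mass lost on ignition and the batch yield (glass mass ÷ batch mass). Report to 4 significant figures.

LOI loss = 162.8 lb; glass = 578.5 lb; yield = 78.04%

Intermediates are printed rounded to 4 significant figures on the page. The whole derivation holds exact precision from first step to last. A single rounding finalizes each reported number; the derived quantities are recomputed at exact precision (glass mass, totals, the yield, LOI, four oxide percentages) from the batch weights for 578.5 lb of glass, as set out in problem or answer.
Ignition loss by material:
  Dense soda ash: 253.7 × 0.4185 = 106.2 lb
  Zircon sand: 83.44 × 0.001000 = 0.08344 lb
  Quartz sand: 240.6 × 0.001900 = 0.4571 lb
  Alumina hydrate: 163.6 × 0.3429 = 56.10 lb
Total LOI = 162.8 lb
Glass = batch − LOI = 741.3 − 162.8 = 578.5 lb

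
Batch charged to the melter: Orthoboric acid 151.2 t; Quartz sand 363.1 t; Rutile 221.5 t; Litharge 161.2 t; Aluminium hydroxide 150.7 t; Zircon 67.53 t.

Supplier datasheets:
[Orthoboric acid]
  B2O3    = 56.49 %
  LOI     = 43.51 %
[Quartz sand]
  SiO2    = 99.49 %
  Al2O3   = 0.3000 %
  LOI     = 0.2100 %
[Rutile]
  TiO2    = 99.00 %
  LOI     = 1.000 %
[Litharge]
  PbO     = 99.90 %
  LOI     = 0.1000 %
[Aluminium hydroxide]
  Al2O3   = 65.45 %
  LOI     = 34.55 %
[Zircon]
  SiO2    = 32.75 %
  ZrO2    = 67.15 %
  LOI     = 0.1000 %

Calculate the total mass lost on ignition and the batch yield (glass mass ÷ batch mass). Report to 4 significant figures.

LOI loss = 121.1 t; glass = 994.2 t; yield = 89.14%

The whole derivation runs at exact precision from first step to last; intermediates appear, with 4-significant-figure rounding, as written. A single rounding completes every reported value; the derived quantities (net glass mass, six oxide percentages, ignition loss, the totals, yield) are carried at full precision from the batch weights for 994.2 t of glass exactly as shown in problem or answer.
Per-material ignition loss:
  Orthoboric acid: 151.2 × 0.4351 = 65.79 t
  Quartz sand: 363.1 × 0.002100 = 0.7625 t
  Rutile: 221.5 × 0.01000 = 2.215 t
  Litharge: 161.2 × 0.001000 = 0.1612 t
  Aluminium hydroxide: 150.7 × 0.3455 = 52.07 t
  Zircon: 67.53 × 0.001000 = 0.06753 t
Total LOI = 121.1 t
Glass = batch − LOI = 1115 − 121.1 = 994.2 t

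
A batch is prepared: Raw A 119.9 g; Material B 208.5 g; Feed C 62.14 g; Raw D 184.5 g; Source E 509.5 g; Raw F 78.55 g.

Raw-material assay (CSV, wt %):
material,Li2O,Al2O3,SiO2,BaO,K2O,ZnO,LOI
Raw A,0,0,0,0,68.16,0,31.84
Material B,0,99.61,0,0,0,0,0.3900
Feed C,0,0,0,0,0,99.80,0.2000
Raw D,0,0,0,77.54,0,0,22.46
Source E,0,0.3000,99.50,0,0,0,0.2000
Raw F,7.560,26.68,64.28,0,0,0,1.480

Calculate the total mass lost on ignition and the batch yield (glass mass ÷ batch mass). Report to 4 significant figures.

LOI loss = 82.73 g; glass = 1080 g; yield = 92.89%

Values along the way appear, rounded to four significant digits, across the worked steps; all arithmetic carries exact precision at each step — each reported number sees exactly one rounding. All derived quantities (totals, LOI, glass mass, six oxide percentages, yield) are carried in full float precision using the weight values for 1080 g of glass as quoted within question or answer.
Each material's LOI contribution:
  Raw A: 119.9 × 0.3184 = 38.18 g
  Material B: 208.5 × 0.003900 = 0.8131 g
  Feed C: 62.14 × 0.002000 = 0.1243 g
  Raw D: 184.5 × 0.2246 = 41.44 g
  Source E: 509.5 × 0.002000 = 1.019 g
  Raw F: 78.55 × 0.01480 = 1.163 g
Total LOI = 82.73 g
Glass = batch − LOI = 1163 − 82.73 = 1080 g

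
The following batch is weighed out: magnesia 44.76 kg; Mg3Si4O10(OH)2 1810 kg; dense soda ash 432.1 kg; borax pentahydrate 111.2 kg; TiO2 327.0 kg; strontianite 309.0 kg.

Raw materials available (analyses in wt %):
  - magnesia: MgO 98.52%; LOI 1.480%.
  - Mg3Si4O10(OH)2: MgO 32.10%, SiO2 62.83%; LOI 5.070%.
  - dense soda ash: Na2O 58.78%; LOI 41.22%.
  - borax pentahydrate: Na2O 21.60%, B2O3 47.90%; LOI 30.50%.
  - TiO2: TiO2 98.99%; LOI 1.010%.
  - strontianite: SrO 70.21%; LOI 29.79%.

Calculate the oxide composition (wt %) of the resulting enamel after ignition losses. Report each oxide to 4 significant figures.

Glass mass = 2634 kg (batch 3034 − LOI 399.8).
Composition: MgO 23.73%, Na2O 10.55%, SiO2 43.17%, TiO2 12.29%, B2O3 2.022%, SrO 8.236%

The intermediate values are displayed, with 4-significant-digit rounding, alongside each step; each numeric step carries exact precision through every step. Each reported value takes just one rounding — all derived quantities (the yield, LOI, totals, six oxide percentages, net glass mass) are re-derived at full precision using the weight values for 2634 kg of glass exactly as shown in problem or answer.
Mass of each oxide from the mix:
  MgO: 44.76·0.9852 + 1810·0.3210 = 625.1 kg
  Na2O: 432.1·0.5878 + 111.2·0.2160 = 278.0 kg
  SiO2: 1810·0.6283 = 1137 kg
  TiO2: 327.0·0.9899 = 323.7 kg
  B2O3: 111.2·0.4790 = 53.26 kg
  SrO: 309.0·0.7021 = 216.9 kg
LOI: 44.76·0.01480 + 1810·0.05070 + 432.1·0.4122 + 111.2·0.3050 + 327.0·0.01010 + 309.0·0.2979 = 399.8 kg
batch − LOI leaves glass = 3034 − 399.8 = 2634 kg (consistent with Σ oxide mass)
wt % = 100 × oxide mass / glass mass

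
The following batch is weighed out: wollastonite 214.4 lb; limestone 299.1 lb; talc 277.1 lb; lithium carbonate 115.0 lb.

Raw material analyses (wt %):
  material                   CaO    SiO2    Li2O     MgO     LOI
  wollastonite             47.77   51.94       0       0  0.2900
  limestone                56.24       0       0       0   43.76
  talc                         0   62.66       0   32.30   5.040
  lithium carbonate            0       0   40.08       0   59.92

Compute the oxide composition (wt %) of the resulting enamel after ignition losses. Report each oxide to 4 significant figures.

Glass mass = 691.2 lb (batch 905.6 − LOI 214.4).
Composition: CaO 39.15%, SiO2 41.23%, Li2O 6.668%, MgO 12.95%

Each numeric step holds full float precision throughout — mid-chain values are shown, rounded to 4 significant figures, alongside each step. Every reported figure is rounded a single time — all derived quantities (four oxide percentages, glass mass, LOI, the yield, totals) are carried at full precision from the batch weights at 691.2 lb of glass, as they appear in problem or answer.
Delivered oxide masses:
  CaO: 214.4·0.4777 + 299.1·0.5624 = 270.6 lb
  SiO2: 214.4·0.5194 + 277.1·0.6266 = 285.0 lb
  Li2O: 115.0·0.4008 = 46.09 lb
  MgO: 277.1·0.3230 = 89.50 lb
LOI: 214.4·0.002900 + 299.1·0.4376 + 277.1·0.05040 + 115.0·0.5992 = 214.4 lb
Resulting glass, batch − LOI: 905.6 − 214.4 = 691.2 lb (consistent with Σ oxide mass)
wt %: oxide over glass, times 100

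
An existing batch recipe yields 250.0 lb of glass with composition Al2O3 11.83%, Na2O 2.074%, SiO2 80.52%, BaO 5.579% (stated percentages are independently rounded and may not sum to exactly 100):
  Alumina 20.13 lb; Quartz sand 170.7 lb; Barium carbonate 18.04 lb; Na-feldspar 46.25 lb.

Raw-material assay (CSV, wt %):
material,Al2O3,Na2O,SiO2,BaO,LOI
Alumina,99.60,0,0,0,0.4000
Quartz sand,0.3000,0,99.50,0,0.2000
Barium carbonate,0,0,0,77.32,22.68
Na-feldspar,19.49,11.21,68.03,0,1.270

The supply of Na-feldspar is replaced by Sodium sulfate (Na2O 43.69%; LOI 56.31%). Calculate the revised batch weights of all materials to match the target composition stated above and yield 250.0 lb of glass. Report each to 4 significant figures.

In-progress results are displayed (rounded to four significant figures) between the steps; all arithmetic keeps full precision at every stage — every reported value takes exactly one rounding. The derived quantities are computed from the batch weights at 250.0 lb of glass at full float precision (totals, LOI, yield, the four compositions, glass mass) as set out in question or answer.
Oxide mass targets, per 250.0 lb glass:
  Al2O3: 11.83% × 250.0 = 29.58 lb
  Na2O: 2.074% × 250.0 = 5.185 lb
  SiO2: 80.52% × 250.0 = 201.3 lb
  BaO: 5.579% × 250.0 = 13.95 lb
Oxide-by-oxide audit given the weights on record, under the basis named above (delivered sums recover each target up to rounding of the answer):
  Al2O3: 29.08·0.9960 + 202.3·0.003000 = 29.57 lb (target 29.58 lb)
  Na2O: 11.87·0.4369 = 5.186 lb (target 5.185 lb)
  SiO2: 202.3·0.9950 = 201.3 lb (target 201.3 lb)
  BaO: 18.04·0.7732 = 13.95 lb (target 13.95 lb)
Glass-mass bookkeeping: the batch minus its LOI: 250.0 lb (summing oxide targets gives 250.0 lb; stated basis 250.0 lb — differing by rounding only).
Batch total: Σ batch = 261.3 lb; ignition loss, Σ(batch × LOI) = 11.30 lb; yield = glass ÷ total batch = 95.68%.

Revised batch per 250.0 lb glass:
  Alumina: 29.08 lb
  Quartz sand: 202.3 lb
  Barium carbonate: 18.04 lb
  Sodium sulfate: 11.87 lb
Total batch = 261.3 lb; LOI loss = 11.30 lb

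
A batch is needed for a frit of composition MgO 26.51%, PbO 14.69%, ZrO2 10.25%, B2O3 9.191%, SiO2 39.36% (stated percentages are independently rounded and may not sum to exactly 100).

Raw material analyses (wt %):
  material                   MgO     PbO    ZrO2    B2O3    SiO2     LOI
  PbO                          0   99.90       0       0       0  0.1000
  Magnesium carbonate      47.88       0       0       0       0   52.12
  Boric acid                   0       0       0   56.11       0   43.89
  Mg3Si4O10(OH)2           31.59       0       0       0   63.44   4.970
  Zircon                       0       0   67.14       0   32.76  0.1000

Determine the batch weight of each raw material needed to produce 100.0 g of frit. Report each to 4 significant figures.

Batch per 100.0 g frit:
  PbO: 14.70 g
  Magnesium carbonate: 19.63 g
  Boric acid: 16.38 g
  Mg3Si4O10(OH)2: 54.16 g
  Zircon: 15.27 g
Total batch = 120.1 g; LOI loss = 20.14 g; yield = 83.23%

In-progress results are displayed rounded to 4 significant figures alongside each step; all internal work maintains full precision end to end; every reported result includes exactly one rounding; derived quantities are carried using the weight values per 100.0 g of glass at exact precision (totals, LOI, net glass mass, yield, the five compositions), as they appear in the problem or the answer.
The oxide mass targets at 100.0 g frit:
  MgO: 26.51% × 100.0 = 26.51 g
  PbO: 14.69% × 100.0 = 14.69 g
  ZrO2: 10.25% × 100.0 = 10.25 g
  B2O3: 9.191% × 100.0 = 9.191 g
  SiO2: 39.36% × 100.0 = 39.36 g
Mass-balance tally per oxide given the weights on record, versus the basis set out (every target is met by its sum given rounding of the digits):
  MgO: 19.63·0.4788 + 54.16·0.3159 = 26.51 g (target 26.51 g)
  PbO: 14.70·0.9990 = 14.69 g (target 14.69 g)
  ZrO2: 15.27·0.6714 = 10.25 g (target 10.25 g)
  B2O3: 16.38·0.5611 = 9.191 g (target 9.191 g)
  SiO2: 54.16·0.6344 + 15.27·0.3276 = 39.36 g (target 39.36 g)
Consistency of the glass mass: net batch after ignition = 100.0 g (oxide target masses add up to 100.0 g; basis as stated: 100.0 g — rounding explains the deltas).
Total batch = Σ batch = 120.1 g; the LOI term Σ batch·LOI equals 20.14 g; yield, glass over the total, = 83.23%.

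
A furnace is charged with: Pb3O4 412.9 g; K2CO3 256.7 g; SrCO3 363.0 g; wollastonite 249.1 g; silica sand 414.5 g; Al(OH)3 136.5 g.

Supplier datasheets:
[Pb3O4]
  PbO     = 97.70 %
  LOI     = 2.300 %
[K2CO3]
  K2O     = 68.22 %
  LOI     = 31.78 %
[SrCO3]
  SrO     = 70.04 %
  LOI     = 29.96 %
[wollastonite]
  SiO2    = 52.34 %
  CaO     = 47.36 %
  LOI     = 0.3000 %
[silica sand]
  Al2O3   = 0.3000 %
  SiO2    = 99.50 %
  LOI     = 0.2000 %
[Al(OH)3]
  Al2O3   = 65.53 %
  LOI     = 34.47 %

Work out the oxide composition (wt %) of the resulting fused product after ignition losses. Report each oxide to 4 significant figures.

Glass mass = 1584 g (batch 1833 − LOI 248.5).
Composition: Al2O3 5.725%, K2O 11.05%, SiO2 34.26%, PbO 25.46%, SrO 16.05%, CaO 7.447%

Rounding to four significant digits applies to each mid-chain value as shown; all arithmetic keeps exact precision in every operation — every reported figure takes just one rounding — derived quantities (net glass mass, six oxide percentages, the totals, the yield, LOI) are carried at full float precision starting from the weights per 1584 g of glass exactly as shown in either problem or answer.
Mass of each oxide from the mix:
  Al2O3: 414.5·0.003000 + 136.5·0.6553 = 90.69 g
  K2O: 256.7·0.6822 = 175.1 g
  SiO2: 249.1·0.5234 + 414.5·0.9950 = 542.8 g
  PbO: 412.9·0.9770 = 403.4 g
  SrO: 363.0·0.7004 = 254.2 g
  CaO: 249.1·0.4736 = 118.0 g
LOI: 412.9·0.02300 + 256.7·0.3178 + 363.0·0.2996 + 249.1·0.003000 + 414.5·0.002000 + 136.5·0.3447 = 248.5 g
Resulting glass, batch − LOI: 1833 − 248.5 = 1584 g (consistent with Σ oxide mass)
each oxide over glass, ×100, is wt %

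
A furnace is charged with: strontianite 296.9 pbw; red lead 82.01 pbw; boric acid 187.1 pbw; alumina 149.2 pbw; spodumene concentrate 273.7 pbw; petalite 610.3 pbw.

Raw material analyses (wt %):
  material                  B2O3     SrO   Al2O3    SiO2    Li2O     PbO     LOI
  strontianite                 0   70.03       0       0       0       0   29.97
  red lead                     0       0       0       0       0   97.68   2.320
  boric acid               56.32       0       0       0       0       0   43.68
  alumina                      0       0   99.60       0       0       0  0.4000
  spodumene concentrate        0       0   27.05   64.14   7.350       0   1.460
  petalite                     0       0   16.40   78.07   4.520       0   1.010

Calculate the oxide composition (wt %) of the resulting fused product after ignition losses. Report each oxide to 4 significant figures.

Each numeric step runs at exact precision from start to finish — mid-chain values appear rounded to four significant digits on the page; every reported value is rounded just once — derived quantities (net glass mass, ignition loss, the yield, totals, the six compositions) are re-derived from the weighed amounts for 1416 pbw of glass in full precision, exactly as printed in the problem or the answer.
Mass of each oxide from the mix:
  B2O3: 187.1·0.5632 = 105.4 pbw
  SrO: 296.9·0.7003 = 207.9 pbw
  Al2O3: 149.2·0.9960 + 273.7·0.2705 + 610.3·0.1640 = 322.7 pbw
  SiO2: 273.7·0.6414 + 610.3·0.7807 = 652.0 pbw
  Li2O: 273.7·0.07350 + 610.3·0.04520 = 47.70 pbw
  PbO: 82.01·0.9768 = 80.11 pbw
LOI: 296.9·0.2997 + 82.01·0.02320 + 187.1·0.4368 + 149.2·0.004000 + 273.7·0.01460 + 610.3·0.01010 = 183.4 pbw
Net of LOI, the glass mass = 1599 − 183.4 = 1416 pbw (consistent with Σ oxide mass)
wt % = 100 × oxide mass / glass mass

Glass mass = 1416 pbw (batch 1599 − LOI 183.4).
Composition: B2O3 7.443%, SrO 14.69%, Al2O3 22.79%, SiO2 46.05%, Li2O 3.369%, PbO 5.658%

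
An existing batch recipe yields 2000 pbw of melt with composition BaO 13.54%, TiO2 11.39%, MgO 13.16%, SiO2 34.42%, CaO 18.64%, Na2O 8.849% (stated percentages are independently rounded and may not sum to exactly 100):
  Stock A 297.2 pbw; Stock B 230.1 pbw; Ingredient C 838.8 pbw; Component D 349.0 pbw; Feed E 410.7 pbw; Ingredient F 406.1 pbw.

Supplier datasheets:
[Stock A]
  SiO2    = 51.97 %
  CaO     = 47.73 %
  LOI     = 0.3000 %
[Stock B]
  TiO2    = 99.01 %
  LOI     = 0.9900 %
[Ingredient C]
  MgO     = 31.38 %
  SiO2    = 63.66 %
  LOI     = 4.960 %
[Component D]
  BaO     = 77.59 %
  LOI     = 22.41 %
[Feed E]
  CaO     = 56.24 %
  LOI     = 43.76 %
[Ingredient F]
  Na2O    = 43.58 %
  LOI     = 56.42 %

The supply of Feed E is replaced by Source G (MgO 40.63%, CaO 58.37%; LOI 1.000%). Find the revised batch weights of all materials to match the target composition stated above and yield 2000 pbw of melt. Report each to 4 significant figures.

Values along the way are printed rounded to 4 significant digits on the page; each numeric step keeps full precision all the way through. Exactly one rounding is applied to every reported figure; the derived quantities (yield, net glass mass, ignition loss, six oxide percentages, totals) are carried in full precision from the batch weights for 2000 pbw of glass, exactly as printed in the problem or the answer.
Oxide mass targets, per 2000 pbw melt:
  BaO: 13.54% × 2000 = 270.8 pbw
  TiO2: 11.39% × 2000 = 227.8 pbw
  MgO: 13.16% × 2000 = 263.2 pbw
  SiO2: 34.42% × 2000 = 688.4 pbw
  CaO: 18.64% × 2000 = 372.8 pbw
  Na2O: 8.849% × 2000 = 177.0 pbw
Verifying the oxide balance per the reported batch figures, at the basis given (oxide sums agree with the targets net of answer rounding effects):
  BaO: 349.0·0.7759 = 270.8 pbw (target 270.8 pbw)
  TiO2: 230.1·0.9901 = 227.8 pbw (target 227.8 pbw)
  MgO: 615.7·0.3138 + 172.3·0.4063 = 263.2 pbw (target 263.2 pbw)
  SiO2: 570.4·0.5197 + 615.7·0.6366 = 688.4 pbw (target 688.4 pbw)
  CaO: 570.4·0.4773 + 172.3·0.5837 = 372.8 pbw (target 372.8 pbw)
  Na2O: 406.1·0.4358 = 177.0 pbw (target 177.0 pbw)
Glass mass check: Σ batch − LOI loss = 2000 pbw (targets for the oxides total 2000 pbw; against the stated basis, 2000 pbw — a pure rounding effect).
Total batch = Σ batch = 2344 pbw; LOI removed, Σ of batch·LOI: 343.6 pbw; yield: glass divided by total = 85.34%.

Revised batch per 2000 pbw melt:
  Stock A: 570.4 pbw
  Stock B: 230.1 pbw
  Ingredient C: 615.7 pbw
  Component D: 349.0 pbw
  Source G: 172.3 pbw
  Ingredient F: 406.1 pbw
Total batch = 2344 pbw; LOI loss = 343.6 pbw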